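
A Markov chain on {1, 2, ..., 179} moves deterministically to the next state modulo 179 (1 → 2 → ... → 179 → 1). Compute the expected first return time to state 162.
E[T_162 | X_0 = 162] = 179

The chain cycles deterministically, so starting at state 162 it returns in exactly 179 steps. Equivalently, the stationary distribution is uniform π_j = 1/179 for every state j, so by Kac's formula E[T_162] = 1/π_162 = 179.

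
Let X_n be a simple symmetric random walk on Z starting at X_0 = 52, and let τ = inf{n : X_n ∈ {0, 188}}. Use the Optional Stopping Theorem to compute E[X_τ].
E[X_τ] = 52

X_n is a martingale and τ is a bounded-mean stopping time (indeed τ is finite a.s. with bounded expectation since the walk is in a bounded region). By the OST, E[X_τ] = E[X_0] = 52. Equivalently: E[X_τ] = 188 · P(hit 188 first) + 0 · P(hit 0 first) = 188 · (52/188) = 52.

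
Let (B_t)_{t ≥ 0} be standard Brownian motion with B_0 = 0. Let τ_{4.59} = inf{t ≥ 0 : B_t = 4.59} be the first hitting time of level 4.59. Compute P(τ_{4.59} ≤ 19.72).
P(τ_{4.59} ≤ 19.72) = 2(1 − Φ(4.59/√19.72)) = 2(1 − Φ(1.0336)) ≈ 0.3013

By the reflection principle for standard BM, P(τ_b ≤ t) = 2 · P(B_t ≥ b). Since B_t ~ N(0, t), P(B_t ≥ 4.59) = 1 − Φ(4.59/√t) = 1 − Φ(4.59/√19.72) = 1 − Φ(1.0336) ≈ 0.15066. Doubling: P(τ_{4.59} ≤ 19.72) ≈ 2 · 0.15066 = 0.30132 ≈ 0.3013.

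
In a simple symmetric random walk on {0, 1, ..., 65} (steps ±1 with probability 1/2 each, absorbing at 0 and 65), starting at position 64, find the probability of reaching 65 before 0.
P(hit 65 before 0) = 64/65

Let u_k = P(hit 65 before 0 | start at k). Then u_0 = 0, u_65 = 1, and u_k = u_{k-1}/2 + u_{k+1}/2 for 1 ≤ k ≤ 64. This harmonic recurrence is solved by u_k = k/65, giving u_64 = 64/65.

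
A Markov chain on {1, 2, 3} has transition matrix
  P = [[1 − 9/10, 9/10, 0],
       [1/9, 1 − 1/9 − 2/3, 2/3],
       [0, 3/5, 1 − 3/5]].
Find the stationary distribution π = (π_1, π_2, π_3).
π = (10/181, 81/181, 90/181)

This is a birth-death chain on three states, which satisfies detailed balance: π_1 · P_{12} = π_2 · P_{21} and π_2 · P_{23} = π_3 · P_{32}.
From π_1 · 9/10 = π_2 · 1/9: π_2/π_1 = (9/10)/(1/9) = 81/10.
From π_2 · 2/3 = π_3 · 3/5: π_3/π_2 = (2/3)/(3/5) = 10/9.
Take π_1 proportional to 1; then unnormalized π = (1, 81/10, 9). Normalize by dividing by the sum 181/10:
  π = (10/181, 81/181, 90/181).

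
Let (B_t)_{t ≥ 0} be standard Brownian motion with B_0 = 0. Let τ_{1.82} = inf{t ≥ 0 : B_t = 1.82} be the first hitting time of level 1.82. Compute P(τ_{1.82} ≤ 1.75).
P(τ_{1.82} ≤ 1.75) = 2(1 − Φ(1.82/√1.75)) = 2(1 − Φ(1.3758)) ≈ 0.1689

By the reflection principle for standard BM, P(τ_b ≤ t) = 2 · P(B_t ≥ b). Since B_t ~ N(0, t), P(B_t ≥ 1.82) = 1 − Φ(1.82/√t) = 1 − Φ(1.82/√1.75) = 1 − Φ(1.3758) ≈ 0.08444. Doubling: P(τ_{1.82} ≤ 1.75) ≈ 2 · 0.08444 = 0.16888 ≈ 0.1689.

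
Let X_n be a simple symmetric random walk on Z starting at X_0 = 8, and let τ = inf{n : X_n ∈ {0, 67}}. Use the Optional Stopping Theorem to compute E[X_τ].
E[X_τ] = 8

X_n is a martingale and τ is a bounded-mean stopping time (indeed τ is finite a.s. with bounded expectation since the walk is in a bounded region). By the OST, E[X_τ] = E[X_0] = 8. Equivalently: E[X_τ] = 67 · P(hit 67 first) + 0 · P(hit 0 first) = 67 · (8/67) = 8.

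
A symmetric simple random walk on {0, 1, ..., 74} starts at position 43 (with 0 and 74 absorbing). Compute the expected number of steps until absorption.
E[τ | X_0 = 43] = 1333

Let v_k = E[τ | X_0 = k]. Boundary: v_0 = v_74 = 0. Recurrence: v_k = 1 + (v_{k-1} + v_{k+1})/2 for 1 ≤ k ≤ 73. The particular solution to v_k − (v_{k-1} + v_{k+1})/2 = 1 is v_k = −k^2. Adding homogeneous solution A + B k and matching boundaries gives v_k = k (74 − k). Substituting k = 43: v_43 = 43 · 31 = 1333.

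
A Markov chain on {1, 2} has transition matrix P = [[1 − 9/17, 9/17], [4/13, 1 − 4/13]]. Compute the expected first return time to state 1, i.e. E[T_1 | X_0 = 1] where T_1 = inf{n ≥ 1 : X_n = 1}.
E[T_1 | X_0 = 1] = 1/π_1 = 185/68

For an irreducible recurrent Markov chain with stationary distribution π, E[T_i | X_0 = i] = 1/π_i (Kac's formula). Here π_1 = (4/13)/(9/17 + 4/13) = (4/13)/(185/221) = 68/185, so E[T_1 | X_0 = 1] = 1/π_1 = (9/17 + 4/13)/(4/13) = (185/221)/(4/13) = 185/68.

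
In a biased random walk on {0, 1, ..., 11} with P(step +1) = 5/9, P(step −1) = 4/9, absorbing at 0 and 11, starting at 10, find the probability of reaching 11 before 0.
P(hit 11 before 0) = (1 − (4/5)^10) / (1 − (4/5)^11) = 43585245/44633821

Let u_k denote P(reach 11 before 0 | start at k). Boundary: u_0 = 0, u_11 = 1. Recurrence: u_k = 5/9·u_{k+1} + 4/9·u_{k-1} for 1 ≤ k ≤ 10. Try u_k = A + B·r^k with r = q/p = (4/9)/(5/9) = 4/5. Substitution satisfies the recurrence; boundary conditions give:
  u_k = (1 − r^k) / (1 − r^N) = (1 − (4/5)^10) / (1 − (4/5)^11) = 43585245/44633821.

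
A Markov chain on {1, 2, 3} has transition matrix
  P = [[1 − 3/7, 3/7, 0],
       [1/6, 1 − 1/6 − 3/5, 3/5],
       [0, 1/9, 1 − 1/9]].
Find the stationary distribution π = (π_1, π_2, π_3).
π = (35/611, 90/611, 486/611)

This is a birth-death chain on three states, which satisfies detailed balance: π_1 · P_{12} = π_2 · P_{21} and π_2 · P_{23} = π_3 · P_{32}.
From π_1 · 3/7 = π_2 · 1/6: π_2/π_1 = (3/7)/(1/6) = 18/7.
From π_2 · 3/5 = π_3 · 1/9: π_3/π_2 = (3/5)/(1/9) = 27/5.
Take π_1 proportional to 1; then unnormalized π = (1, 18/7, 486/35). Normalize by dividing by the sum 611/35:
  π = (35/611, 90/611, 486/611).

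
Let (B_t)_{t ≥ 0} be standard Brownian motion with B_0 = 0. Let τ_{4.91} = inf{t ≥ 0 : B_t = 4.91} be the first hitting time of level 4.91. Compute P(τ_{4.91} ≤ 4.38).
P(τ_{4.91} ≤ 4.38) = 2(1 − Φ(4.91/√4.38)) = 2(1 − Φ(2.3461)) ≈ 0.0190

By the reflection principle for standard BM, P(τ_b ≤ t) = 2 · P(B_t ≥ b). Since B_t ~ N(0, t), P(B_t ≥ 4.91) = 1 − Φ(4.91/√t) = 1 − Φ(4.91/√4.38) = 1 − Φ(2.3461) ≈ 0.00949. Doubling: P(τ_{4.91} ≤ 4.38) ≈ 2 · 0.00949 = 0.01898 ≈ 0.0190.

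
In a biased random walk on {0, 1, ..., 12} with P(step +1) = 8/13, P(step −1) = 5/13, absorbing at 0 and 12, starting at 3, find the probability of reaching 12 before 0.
P(hit 12 before 0) = (1 − (5/8)^3) / (1 − (5/8)^12) = 134217728/176938853

Let u_k denote P(reach 12 before 0 | start at k). Boundary: u_0 = 0, u_12 = 1. Recurrence: u_k = 8/13·u_{k+1} + 5/13·u_{k-1} for 1 ≤ k ≤ 11. Try u_k = A + B·r^k with r = q/p = (5/13)/(8/13) = 5/8. Substitution satisfies the recurrence; boundary conditions give:
  u_k = (1 − r^k) / (1 − r^N) = (1 − (5/8)^3) / (1 − (5/8)^12) = 134217728/176938853.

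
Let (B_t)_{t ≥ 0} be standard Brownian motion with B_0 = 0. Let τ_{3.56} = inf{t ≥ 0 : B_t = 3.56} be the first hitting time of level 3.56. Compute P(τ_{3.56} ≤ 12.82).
P(τ_{3.56} ≤ 12.82) = 2(1 − Φ(3.56/√12.82)) = 2(1 − Φ(0.9943)) ≈ 0.3201

By the reflection principle for standard BM, P(τ_b ≤ t) = 2 · P(B_t ≥ b). Since B_t ~ N(0, t), P(B_t ≥ 3.56) = 1 − Φ(3.56/√t) = 1 − Φ(3.56/√12.82) = 1 − Φ(0.9943) ≈ 0.16004. Doubling: P(τ_{3.56} ≤ 12.82) ≈ 2 · 0.16004 = 0.32008 ≈ 0.3201.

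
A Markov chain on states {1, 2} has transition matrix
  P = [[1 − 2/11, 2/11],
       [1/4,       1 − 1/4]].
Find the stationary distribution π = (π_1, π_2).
π_1 = 11/19, π_2 = 8/19

Solve πP = π with π_1 + π_2 = 1. From πP = π: π_1 · (1 − 2/11) + π_2 · 1/4 = π_1 ⇒ π_2 · 1/4 = π_1 · 2/11 ⇒ π_2/π_1 = (2/11)/(1/4) = 8/11. Together with π_1 + π_2 = 1:
  π_1 = (1/4)/(2/11 + 1/4) = (1/4)/(19/44) = 11/19,
  π_2 = (2/11)/(2/11 + 1/4) = (2/11)/(19/44) = 8/19.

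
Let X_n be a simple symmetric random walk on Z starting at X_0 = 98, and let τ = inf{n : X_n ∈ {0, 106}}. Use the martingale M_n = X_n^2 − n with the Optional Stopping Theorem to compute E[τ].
E[τ] = 784

M_n = X_n^2 − n is a martingale (since E[X_{n+1}^2 | F_n] = X_n^2 + 1). By OST (τ has finite mean in a bounded region), E[M_τ] = E[M_0] = X_0^2 − 0 = 98^2 = 9604. Also E[M_τ] = E[X_τ^2] − E[τ]. The walk exits at 0 or 106, with P(hit 106 first) = 98/106, so E[X_τ^2] = 106^2 · 98/106 + 0 = 10388. Thus E[τ] = E[X_τ^2] − E[M_τ] = 10388 − 9604 = 784 = 98(106 − 98) = 784.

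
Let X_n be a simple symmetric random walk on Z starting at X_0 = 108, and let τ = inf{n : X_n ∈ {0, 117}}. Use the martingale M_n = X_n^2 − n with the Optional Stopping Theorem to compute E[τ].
E[τ] = 972

M_n = X_n^2 − n is a martingale (since E[X_{n+1}^2 | F_n] = X_n^2 + 1). By OST (τ has finite mean in a bounded region), E[M_τ] = E[M_0] = X_0^2 − 0 = 108^2 = 11664. Also E[M_τ] = E[X_τ^2] − E[τ]. The walk exits at 0 or 117, with P(hit 117 first) = 108/117, so E[X_τ^2] = 117^2 · 108/117 + 0 = 12636. Thus E[τ] = E[X_τ^2] − E[M_τ] = 12636 − 11664 = 972 = 108(117 − 108) = 972.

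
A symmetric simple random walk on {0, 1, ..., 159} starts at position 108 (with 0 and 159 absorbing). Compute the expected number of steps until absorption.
E[τ | X_0 = 108] = 5508

Let v_k = E[τ | X_0 = k]. Boundary: v_0 = v_159 = 0. Recurrence: v_k = 1 + (v_{k-1} + v_{k+1})/2 for 1 ≤ k ≤ 158. The particular solution to v_k − (v_{k-1} + v_{k+1})/2 = 1 is v_k = −k^2. Adding homogeneous solution A + B k and matching boundaries gives v_k = k (159 − k). Substituting k = 108: v_108 = 108 · 51 = 5508.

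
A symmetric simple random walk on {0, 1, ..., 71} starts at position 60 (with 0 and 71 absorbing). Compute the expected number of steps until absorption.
E[τ | X_0 = 60] = 660

Let v_k = E[τ | X_0 = k]. Boundary: v_0 = v_71 = 0. Recurrence: v_k = 1 + (v_{k-1} + v_{k+1})/2 for 1 ≤ k ≤ 70. The particular solution to v_k − (v_{k-1} + v_{k+1})/2 = 1 is v_k = −k^2. Adding homogeneous solution A + B k and matching boundaries gives v_k = k (71 − k). Substituting k = 60: v_60 = 60 · 11 = 660.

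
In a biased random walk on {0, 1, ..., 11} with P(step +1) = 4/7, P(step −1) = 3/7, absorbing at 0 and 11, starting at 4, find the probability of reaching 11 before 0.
P(hit 11 before 0) = (1 − (3/4)^4) / (1 − (3/4)^11) = 2867200/4017157

Let u_k denote P(reach 11 before 0 | start at k). Boundary: u_0 = 0, u_11 = 1. Recurrence: u_k = 4/7·u_{k+1} + 3/7·u_{k-1} for 1 ≤ k ≤ 10. Try u_k = A + B·r^k with r = q/p = (3/7)/(4/7) = 3/4. Substitution satisfies the recurrence; boundary conditions give:
  u_k = (1 − r^k) / (1 − r^N) = (1 − (3/4)^4) / (1 − (3/4)^11) = 2867200/4017157.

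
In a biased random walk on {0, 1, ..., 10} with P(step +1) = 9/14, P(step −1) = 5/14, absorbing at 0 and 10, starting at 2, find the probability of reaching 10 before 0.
P(hit 10 before 0) = (1 − (5/9)^2) / (1 − (5/9)^10) = 43046721/62089621

Let u_k denote P(reach 10 before 0 | start at k). Boundary: u_0 = 0, u_10 = 1. Recurrence: u_k = 9/14·u_{k+1} + 5/14·u_{k-1} for 1 ≤ k ≤ 9. Try u_k = A + B·r^k with r = q/p = (5/14)/(9/14) = 5/9. Substitution satisfies the recurrence; boundary conditions give:
  u_k = (1 − r^k) / (1 − r^N) = (1 − (5/9)^2) / (1 − (5/9)^10) = 43046721/62089621.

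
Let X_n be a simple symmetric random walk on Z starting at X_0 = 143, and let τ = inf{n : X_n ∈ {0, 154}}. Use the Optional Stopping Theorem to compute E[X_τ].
E[X_τ] = 143

X_n is a martingale and τ is a bounded-mean stopping time (indeed τ is finite a.s. with bounded expectation since the walk is in a bounded region). By the OST, E[X_τ] = E[X_0] = 143. Equivalently: E[X_τ] = 154 · P(hit 154 first) + 0 · P(hit 0 first) = 154 · (143/154) = 143.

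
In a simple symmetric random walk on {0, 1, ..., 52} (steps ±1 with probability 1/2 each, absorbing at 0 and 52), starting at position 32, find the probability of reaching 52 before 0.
P(hit 52 before 0) = 32/52 = 8/13

Let u_k = P(hit 52 before 0 | start at k). Then u_0 = 0, u_52 = 1, and u_k = u_{k-1}/2 + u_{k+1}/2 for 1 ≤ k ≤ 51. This harmonic recurrence is solved by u_k = k/52, giving u_32 = 32/52 = 8/13.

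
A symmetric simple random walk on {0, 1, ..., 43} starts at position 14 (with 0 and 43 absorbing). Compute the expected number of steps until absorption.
E[τ | X_0 = 14] = 406

Let v_k = E[τ | X_0 = k]. Boundary: v_0 = v_43 = 0. Recurrence: v_k = 1 + (v_{k-1} + v_{k+1})/2 for 1 ≤ k ≤ 42. The particular solution to v_k − (v_{k-1} + v_{k+1})/2 = 1 is v_k = −k^2. Adding homogeneous solution A + B k and matching boundaries gives v_k = k (43 − k). Substituting k = 14: v_14 = 14 · 29 = 406.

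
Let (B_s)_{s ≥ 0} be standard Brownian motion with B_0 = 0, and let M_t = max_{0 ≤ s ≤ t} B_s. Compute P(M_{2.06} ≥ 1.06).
P(M_{2.06} ≥ 1.06) = 2·P(B_{2.06} ≥ 1.06) = 2(1 − Φ(1.06/√2.06)) ≈ 0.4602

By the reflection principle for Brownian motion, P(M_t ≥ a) = 2 · P(B_t ≥ a) for a ≥ 0. Since B_t ~ N(0, t), P(B_t ≥ 1.06) = 1 − Φ(1.06/√t) = 1 − Φ(1.06/√2.06) = 1 − Φ(0.7385). So
  P(M_{2.06} ≥ 1.06) = 2(1 − Φ(0.7385)) ≈ 0.4602.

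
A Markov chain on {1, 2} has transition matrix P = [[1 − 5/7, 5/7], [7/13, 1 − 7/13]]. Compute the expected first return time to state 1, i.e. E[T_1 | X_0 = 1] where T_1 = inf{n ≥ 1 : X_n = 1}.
E[T_1 | X_0 = 1] = 1/π_1 = 114/49

For an irreducible recurrent Markov chain with stationary distribution π, E[T_i | X_0 = i] = 1/π_i (Kac's formula). Here π_1 = (7/13)/(5/7 + 7/13) = (7/13)/(114/91) = 49/114, so E[T_1 | X_0 = 1] = 1/π_1 = (5/7 + 7/13)/(7/13) = (114/91)/(7/13) = 114/49.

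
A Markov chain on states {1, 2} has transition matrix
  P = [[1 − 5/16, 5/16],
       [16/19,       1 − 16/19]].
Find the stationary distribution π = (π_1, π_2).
π_1 = 256/351, π_2 = 95/351

Solve πP = π with π_1 + π_2 = 1. From πP = π: π_1 · (1 − 5/16) + π_2 · 16/19 = π_1 ⇒ π_2 · 16/19 = π_1 · 5/16 ⇒ π_2/π_1 = (5/16)/(16/19) = 95/256. Together with π_1 + π_2 = 1:
  π_1 = (16/19)/(5/16 + 16/19) = (16/19)/(351/304) = 256/351,
  π_2 = (5/16)/(5/16 + 16/19) = (5/16)/(351/304) = 95/351.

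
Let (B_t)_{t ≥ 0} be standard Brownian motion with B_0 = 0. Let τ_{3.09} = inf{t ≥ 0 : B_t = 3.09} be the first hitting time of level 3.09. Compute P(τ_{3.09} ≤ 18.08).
P(τ_{3.09} ≤ 18.08) = 2(1 − Φ(3.09/√18.08)) = 2(1 − Φ(0.7267)) ≈ 0.4674

By the reflection principle for standard BM, P(τ_b ≤ t) = 2 · P(B_t ≥ b). Since B_t ~ N(0, t), P(B_t ≥ 3.09) = 1 − Φ(3.09/√t) = 1 − Φ(3.09/√18.08) = 1 − Φ(0.7267) ≈ 0.23370. Doubling: P(τ_{3.09} ≤ 18.08) ≈ 2 · 0.23370 = 0.46740 ≈ 0.4674.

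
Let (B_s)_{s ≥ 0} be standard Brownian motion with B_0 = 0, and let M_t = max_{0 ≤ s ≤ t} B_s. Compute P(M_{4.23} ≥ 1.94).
P(M_{4.23} ≥ 1.94) = 2·P(B_{4.23} ≥ 1.94) = 2(1 − Φ(1.94/√4.23)) ≈ 0.3455

By the reflection principle for Brownian motion, P(M_t ≥ a) = 2 · P(B_t ≥ a) for a ≥ 0. Since B_t ~ N(0, t), P(B_t ≥ 1.94) = 1 − Φ(1.94/√t) = 1 − Φ(1.94/√4.23) = 1 − Φ(0.9433). So
  P(M_{4.23} ≥ 1.94) = 2(1 − Φ(0.9433)) ≈ 0.3455.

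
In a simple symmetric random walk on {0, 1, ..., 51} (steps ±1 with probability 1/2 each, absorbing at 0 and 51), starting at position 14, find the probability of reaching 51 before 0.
P(hit 51 before 0) = 14/51

Let u_k = P(hit 51 before 0 | start at k). Then u_0 = 0, u_51 = 1, and u_k = u_{k-1}/2 + u_{k+1}/2 for 1 ≤ k ≤ 50. This harmonic recurrence is solved by u_k = k/51, giving u_14 = 14/51.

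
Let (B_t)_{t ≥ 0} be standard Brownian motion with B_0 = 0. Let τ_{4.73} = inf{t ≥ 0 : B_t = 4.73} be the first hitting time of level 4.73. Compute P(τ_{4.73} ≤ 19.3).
P(τ_{4.73} ≤ 19.3) = 2(1 − Φ(4.73/√19.3)) = 2(1 − Φ(1.0767)) ≈ 0.2816

By the reflection principle for standard BM, P(τ_b ≤ t) = 2 · P(B_t ≥ b). Since B_t ~ N(0, t), P(B_t ≥ 4.73) = 1 − Φ(4.73/√t) = 1 − Φ(4.73/√19.3) = 1 − Φ(1.0767) ≈ 0.14081. Doubling: P(τ_{4.73} ≤ 19.3) ≈ 2 · 0.14081 = 0.28162 ≈ 0.2816.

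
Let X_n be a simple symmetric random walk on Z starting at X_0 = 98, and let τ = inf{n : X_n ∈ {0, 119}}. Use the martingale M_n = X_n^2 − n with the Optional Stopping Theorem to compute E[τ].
E[τ] = 2058

M_n = X_n^2 − n is a martingale (since E[X_{n+1}^2 | F_n] = X_n^2 + 1). By OST (τ has finite mean in a bounded region), E[M_τ] = E[M_0] = X_0^2 − 0 = 98^2 = 9604. Also E[M_τ] = E[X_τ^2] − E[τ]. The walk exits at 0 or 119, with P(hit 119 first) = 98/119, so E[X_τ^2] = 119^2 · 98/119 + 0 = 11662. Thus E[τ] = E[X_τ^2] − E[M_τ] = 11662 − 9604 = 2058 = 98(119 − 98) = 2058.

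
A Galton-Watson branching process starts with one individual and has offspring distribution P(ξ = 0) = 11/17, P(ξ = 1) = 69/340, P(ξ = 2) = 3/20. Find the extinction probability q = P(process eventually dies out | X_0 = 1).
q = 1

Mean offspring μ = 0·11/17 + 1·69/340 + 2·3/20 = 171/340 ≤ 1. For μ ≤ 1 with offspring not concentrated at 1, the Galton-Watson process goes extinct almost surely, so q = 1.
(Algebraic check: The pgf is f(s) = 11/17 + 69/340·s + 3/20·s². The extinction probability q is the smallest fixed point of f in [0, 1]. Setting s = f(s):
  3/20·s² + (69/340 − 1)·s + 11/17 = 0
  3/20·s² − (11/17 + 3/20)·s + 11/17 = 0
which factors as (s − 1)·(3/20·s − 11/17) = 0, giving roots s = 1 and s = (11/17)/(3/20) = 220/51. Since 220/51 ≥ 1, the smallest root in [0, 1] is s = 1.)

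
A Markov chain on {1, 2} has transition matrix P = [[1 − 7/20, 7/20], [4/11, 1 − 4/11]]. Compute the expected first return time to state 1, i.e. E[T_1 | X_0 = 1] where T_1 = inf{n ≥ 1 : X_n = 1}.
E[T_1 | X_0 = 1] = 1/π_1 = 157/80

For an irreducible recurrent Markov chain with stationary distribution π, E[T_i | X_0 = i] = 1/π_i (Kac's formula). Here π_1 = (4/11)/(7/20 + 4/11) = (4/11)/(157/220) = 80/157, so E[T_1 | X_0 = 1] = 1/π_1 = (7/20 + 4/11)/(4/11) = (157/220)/(4/11) = 157/80.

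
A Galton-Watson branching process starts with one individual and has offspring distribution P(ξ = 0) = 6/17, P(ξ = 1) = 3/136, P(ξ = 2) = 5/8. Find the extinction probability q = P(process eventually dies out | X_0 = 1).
q = 48/85

The pgf is f(s) = 6/17 + 3/136·s + 5/8·s². The extinction probability q is the smallest fixed point of f in [0, 1]. Setting s = f(s):
  5/8·s² + (3/136 − 1)·s + 6/17 = 0
  5/8·s² − (6/17 + 5/8)·s + 6/17 = 0
which factors as (s − 1)·(5/8·s − 6/17) = 0, giving roots s = 1 and s = (6/17)/(5/8) = 48/85.
Mean offspring μ = 3/136 + 2·5/8 = 173/136 > 1 (supercritical), so q < 1. The extinction probability is the smaller root: q = (6/17)/(5/8) = 48/85.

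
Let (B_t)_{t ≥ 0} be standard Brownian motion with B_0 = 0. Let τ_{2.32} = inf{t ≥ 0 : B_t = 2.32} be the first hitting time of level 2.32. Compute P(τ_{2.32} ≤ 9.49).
P(τ_{2.32} ≤ 9.49) = 2(1 − Φ(2.32/√9.49)) = 2(1 − Φ(0.7531)) ≈ 0.4514

By the reflection principle for standard BM, P(τ_b ≤ t) = 2 · P(B_t ≥ b). Since B_t ~ N(0, t), P(B_t ≥ 2.32) = 1 − Φ(2.32/√t) = 1 − Φ(2.32/√9.49) = 1 − Φ(0.7531) ≈ 0.22569. Doubling: P(τ_{2.32} ≤ 9.49) ≈ 2 · 0.22569 = 0.45138 ≈ 0.4514.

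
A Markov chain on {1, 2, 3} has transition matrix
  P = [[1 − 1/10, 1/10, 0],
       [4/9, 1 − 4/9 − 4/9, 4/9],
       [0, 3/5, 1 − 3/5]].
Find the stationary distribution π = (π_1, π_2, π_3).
π = (120/167, 27/167, 20/167)

This is a birth-death chain on three states, which satisfies detailed balance: π_1 · P_{12} = π_2 · P_{21} and π_2 · P_{23} = π_3 · P_{32}.
From π_1 · 1/10 = π_2 · 4/9: π_2/π_1 = (1/10)/(4/9) = 9/40.
From π_2 · 4/9 = π_3 · 3/5: π_3/π_2 = (4/9)/(3/5) = 20/27.
Take π_1 proportional to 1; then unnormalized π = (1, 9/40, 1/6). Normalize by dividing by the sum 167/120:
  π = (120/167, 27/167, 20/167).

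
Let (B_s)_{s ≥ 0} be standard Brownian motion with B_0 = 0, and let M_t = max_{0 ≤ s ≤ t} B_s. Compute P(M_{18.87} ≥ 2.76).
P(M_{18.87} ≥ 2.76) = 2·P(B_{18.87} ≥ 2.76) = 2(1 − Φ(2.76/√18.87)) ≈ 0.5252

By the reflection principle for Brownian motion, P(M_t ≥ a) = 2 · P(B_t ≥ a) for a ≥ 0. Since B_t ~ N(0, t), P(B_t ≥ 2.76) = 1 − Φ(2.76/√t) = 1 − Φ(2.76/√18.87) = 1 − Φ(0.6354). So
  P(M_{18.87} ≥ 2.76) = 2(1 − Φ(0.6354)) ≈ 0.5252.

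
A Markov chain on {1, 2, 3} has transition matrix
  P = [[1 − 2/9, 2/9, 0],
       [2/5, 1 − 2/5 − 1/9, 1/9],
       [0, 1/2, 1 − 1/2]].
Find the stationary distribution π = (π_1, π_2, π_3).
π = (81/136, 45/136, 5/68)

This is a birth-death chain on three states, which satisfies detailed balance: π_1 · P_{12} = π_2 · P_{21} and π_2 · P_{23} = π_3 · P_{32}.
From π_1 · 2/9 = π_2 · 2/5: π_2/π_1 = (2/9)/(2/5) = 5/9.
From π_2 · 1/9 = π_3 · 1/2: π_3/π_2 = (1/9)/(1/2) = 2/9.
Take π_1 proportional to 1; then unnormalized π = (1, 5/9, 10/81). Normalize by dividing by the sum 136/81:
  π = (81/136, 45/136, 5/68).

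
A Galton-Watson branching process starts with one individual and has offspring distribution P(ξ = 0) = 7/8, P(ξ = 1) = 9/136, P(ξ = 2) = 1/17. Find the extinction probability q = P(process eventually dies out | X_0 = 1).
q = 1

Mean offspring μ = 0·7/8 + 1·9/136 + 2·1/17 = 25/136 ≤ 1. For μ ≤ 1 with offspring not concentrated at 1, the Galton-Watson process goes extinct almost surely, so q = 1.
(Algebraic check: The pgf is f(s) = 7/8 + 9/136·s + 1/17·s². The extinction probability q is the smallest fixed point of f in [0, 1]. Setting s = f(s):
  1/17·s² + (9/136 − 1)·s + 7/8 = 0
  1/17·s² − (7/8 + 1/17)·s + 7/8 = 0
which factors as (s − 1)·(1/17·s − 7/8) = 0, giving roots s = 1 and s = (7/8)/(1/17) = 119/8. Since 119/8 ≥ 1, the smallest root in [0, 1] is s = 1.)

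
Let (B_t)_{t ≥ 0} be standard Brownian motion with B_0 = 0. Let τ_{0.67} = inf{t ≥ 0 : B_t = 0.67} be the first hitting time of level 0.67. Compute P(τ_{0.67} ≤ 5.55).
P(τ_{0.67} ≤ 5.55) = 2(1 − Φ(0.67/√5.55)) = 2(1 − Φ(0.2844)) ≈ 0.7761

By the reflection principle for standard BM, P(τ_b ≤ t) = 2 · P(B_t ≥ b). Since B_t ~ N(0, t), P(B_t ≥ 0.67) = 1 − Φ(0.67/√t) = 1 − Φ(0.67/√5.55) = 1 − Φ(0.2844) ≈ 0.38805. Doubling: P(τ_{0.67} ≤ 5.55) ≈ 2 · 0.38805 = 0.77610 ≈ 0.7761.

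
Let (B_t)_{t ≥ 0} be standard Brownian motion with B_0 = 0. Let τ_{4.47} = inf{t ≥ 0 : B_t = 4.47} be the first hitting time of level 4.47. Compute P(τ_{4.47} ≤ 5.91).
P(τ_{4.47} ≤ 5.91) = 2(1 − Φ(4.47/√5.91)) = 2(1 − Φ(1.8387)) ≈ 0.0660

By the reflection principle for standard BM, P(τ_b ≤ t) = 2 · P(B_t ≥ b). Since B_t ~ N(0, t), P(B_t ≥ 4.47) = 1 − Φ(4.47/√t) = 1 − Φ(4.47/√5.91) = 1 − Φ(1.8387) ≈ 0.03298. Doubling: P(τ_{4.47} ≤ 5.91) ≈ 2 · 0.03298 = 0.06596 ≈ 0.0660.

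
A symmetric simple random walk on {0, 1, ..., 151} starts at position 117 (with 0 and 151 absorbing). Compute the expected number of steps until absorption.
E[τ | X_0 = 117] = 3978

Let v_k = E[τ | X_0 = k]. Boundary: v_0 = v_151 = 0. Recurrence: v_k = 1 + (v_{k-1} + v_{k+1})/2 for 1 ≤ k ≤ 150. The particular solution to v_k − (v_{k-1} + v_{k+1})/2 = 1 is v_k = −k^2. Adding homogeneous solution A + B k and matching boundaries gives v_k = k (151 − k). Substituting k = 117: v_117 = 117 · 34 = 3978.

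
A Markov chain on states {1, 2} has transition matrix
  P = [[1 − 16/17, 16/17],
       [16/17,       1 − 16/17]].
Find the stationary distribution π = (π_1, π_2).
π_1 = 1/2, π_2 = 1/2

Solve πP = π with π_1 + π_2 = 1. From πP = π: π_1 · (1 − 16/17) + π_2 · 16/17 = π_1 ⇒ π_2 · 16/17 = π_1 · 16/17 ⇒ π_2/π_1 = (16/17)/(16/17) = 1. Together with π_1 + π_2 = 1:
  π_1 = (16/17)/(16/17 + 16/17) = (16/17)/(32/17) = 1/2,
  π_2 = (16/17)/(16/17 + 16/17) = (16/17)/(32/17) = 1/2.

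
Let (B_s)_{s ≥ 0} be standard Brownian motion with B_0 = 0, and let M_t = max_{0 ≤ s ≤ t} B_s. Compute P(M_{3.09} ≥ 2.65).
P(M_{3.09} ≥ 2.65) = 2·P(B_{3.09} ≥ 2.65) = 2(1 − Φ(2.65/√3.09)) ≈ 0.1317

By the reflection principle for Brownian motion, P(M_t ≥ a) = 2 · P(B_t ≥ a) for a ≥ 0. Since B_t ~ N(0, t), P(B_t ≥ 2.65) = 1 − Φ(2.65/√t) = 1 − Φ(2.65/√3.09) = 1 − Φ(1.5075). So
  P(M_{3.09} ≥ 2.65) = 2(1 − Φ(1.5075)) ≈ 0.1317.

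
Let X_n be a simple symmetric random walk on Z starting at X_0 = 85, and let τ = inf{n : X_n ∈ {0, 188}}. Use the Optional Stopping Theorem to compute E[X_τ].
E[X_τ] = 85

X_n is a martingale and τ is a bounded-mean stopping time (indeed τ is finite a.s. with bounded expectation since the walk is in a bounded region). By the OST, E[X_τ] = E[X_0] = 85. Equivalently: E[X_τ] = 188 · P(hit 188 first) + 0 · P(hit 0 first) = 188 · (85/188) = 85.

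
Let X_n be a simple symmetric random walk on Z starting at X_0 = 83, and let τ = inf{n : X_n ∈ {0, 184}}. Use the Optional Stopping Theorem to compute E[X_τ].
E[X_τ] = 83

X_n is a martingale and τ is a bounded-mean stopping time (indeed τ is finite a.s. with bounded expectation since the walk is in a bounded region). By the OST, E[X_τ] = E[X_0] = 83. Equivalently: E[X_τ] = 184 · P(hit 184 first) + 0 · P(hit 0 first) = 184 · (83/184) = 83.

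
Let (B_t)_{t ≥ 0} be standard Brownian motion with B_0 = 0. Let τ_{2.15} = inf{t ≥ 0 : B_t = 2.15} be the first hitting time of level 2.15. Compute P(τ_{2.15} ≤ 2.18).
P(τ_{2.15} ≤ 2.18) = 2(1 − Φ(2.15/√2.18)) = 2(1 − Φ(1.4562)) ≈ 0.1453

By the reflection principle for standard BM, P(τ_b ≤ t) = 2 · P(B_t ≥ b). Since B_t ~ N(0, t), P(B_t ≥ 2.15) = 1 − Φ(2.15/√t) = 1 − Φ(2.15/√2.18) = 1 − Φ(1.4562) ≈ 0.07267. Doubling: P(τ_{2.15} ≤ 2.18) ≈ 2 · 0.07267 = 0.14534 ≈ 0.1453.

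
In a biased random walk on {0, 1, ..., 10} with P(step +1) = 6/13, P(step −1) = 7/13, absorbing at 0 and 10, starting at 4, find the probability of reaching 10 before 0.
P(hit 10 before 0) = (1 − (7/6)^4) / (1 − (7/6)^10) = 3965760/17077621

Let u_k denote P(reach 10 before 0 | start at k). Boundary: u_0 = 0, u_10 = 1. Recurrence: u_k = 6/13·u_{k+1} + 7/13·u_{k-1} for 1 ≤ k ≤ 9. Try u_k = A + B·r^k with r = q/p = (7/13)/(6/13) = 7/6. Substitution satisfies the recurrence; boundary conditions give:
  u_k = (1 − r^k) / (1 − r^N) = (1 − (7/6)^4) / (1 − (7/6)^10) = 3965760/17077621.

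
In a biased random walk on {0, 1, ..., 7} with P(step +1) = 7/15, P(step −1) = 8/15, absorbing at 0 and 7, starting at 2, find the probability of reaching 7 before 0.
P(hit 7 before 0) = (1 − (8/7)^2) / (1 − (8/7)^7) = 252105/1273609

Let u_k denote P(reach 7 before 0 | start at k). Boundary: u_0 = 0, u_7 = 1. Recurrence: u_k = 7/15·u_{k+1} + 8/15·u_{k-1} for 1 ≤ k ≤ 6. Try u_k = A + B·r^k with r = q/p = (8/15)/(7/15) = 8/7. Substitution satisfies the recurrence; boundary conditions give:
  u_k = (1 − r^k) / (1 − r^N) = (1 − (8/7)^2) / (1 − (8/7)^7) = 252105/1273609.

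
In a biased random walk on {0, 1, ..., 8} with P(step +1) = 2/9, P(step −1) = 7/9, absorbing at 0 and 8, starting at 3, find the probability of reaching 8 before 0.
P(hit 8 before 0) = (1 − (7/2)^3) / (1 − (7/2)^8) = 2144/1152909

Let u_k denote P(reach 8 before 0 | start at k). Boundary: u_0 = 0, u_8 = 1. Recurrence: u_k = 2/9·u_{k+1} + 7/9·u_{k-1} for 1 ≤ k ≤ 7. Try u_k = A + B·r^k with r = q/p = (7/9)/(2/9) = 7/2. Substitution satisfies the recurrence; boundary conditions give:
  u_k = (1 − r^k) / (1 − r^N) = (1 − (7/2)^3) / (1 − (7/2)^8) = 2144/1152909.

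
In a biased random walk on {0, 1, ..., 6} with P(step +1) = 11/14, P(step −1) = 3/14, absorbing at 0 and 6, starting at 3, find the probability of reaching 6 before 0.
P(hit 6 before 0) = (1 − (3/11)^3) / (1 − (3/11)^6) = 1331/1358

Let u_k denote P(reach 6 before 0 | start at k). Boundary: u_0 = 0, u_6 = 1. Recurrence: u_k = 11/14·u_{k+1} + 3/14·u_{k-1} for 1 ≤ k ≤ 5. Try u_k = A + B·r^k with r = q/p = (3/14)/(11/14) = 3/11. Substitution satisfies the recurrence; boundary conditions give:
  u_k = (1 − r^k) / (1 − r^N) = (1 − (3/11)^3) / (1 − (3/11)^6) = 1331/1358.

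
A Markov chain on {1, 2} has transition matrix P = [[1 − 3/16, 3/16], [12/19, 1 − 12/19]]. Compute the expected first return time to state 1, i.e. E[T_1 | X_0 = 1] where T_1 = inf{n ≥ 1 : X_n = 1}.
E[T_1 | X_0 = 1] = 1/π_1 = 83/64

For an irreducible recurrent Markov chain with stationary distribution π, E[T_i | X_0 = i] = 1/π_i (Kac's formula). Here π_1 = (12/19)/(3/16 + 12/19) = (12/19)/(249/304) = 64/83, so E[T_1 | X_0 = 1] = 1/π_1 = (3/16 + 12/19)/(12/19) = (249/304)/(12/19) = 83/64.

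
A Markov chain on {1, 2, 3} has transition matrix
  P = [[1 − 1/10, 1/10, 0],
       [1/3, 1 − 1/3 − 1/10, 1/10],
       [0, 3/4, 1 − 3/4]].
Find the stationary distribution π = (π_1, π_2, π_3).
π = (50/67, 15/67, 2/67)

This is a birth-death chain on three states, which satisfies detailed balance: π_1 · P_{12} = π_2 · P_{21} and π_2 · P_{23} = π_3 · P_{32}.
From π_1 · 1/10 = π_2 · 1/3: π_2/π_1 = (1/10)/(1/3) = 3/10.
From π_2 · 1/10 = π_3 · 3/4: π_3/π_2 = (1/10)/(3/4) = 2/15.
Take π_1 proportional to 1; then unnormalized π = (1, 3/10, 1/25). Normalize by dividing by the sum 67/50:
  π = (50/67, 15/67, 2/67).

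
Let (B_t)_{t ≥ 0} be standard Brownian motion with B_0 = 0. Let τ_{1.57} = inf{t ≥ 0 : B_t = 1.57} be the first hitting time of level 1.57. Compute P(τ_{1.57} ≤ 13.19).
P(τ_{1.57} ≤ 13.19) = 2(1 − Φ(1.57/√13.19)) = 2(1 − Φ(0.4323)) ≈ 0.6655

By the reflection principle for standard BM, P(τ_b ≤ t) = 2 · P(B_t ≥ b). Since B_t ~ N(0, t), P(B_t ≥ 1.57) = 1 − Φ(1.57/√t) = 1 − Φ(1.57/√13.19) = 1 − Φ(0.4323) ≈ 0.33276. Doubling: P(τ_{1.57} ≤ 13.19) ≈ 2 · 0.33276 = 0.66552 ≈ 0.6655.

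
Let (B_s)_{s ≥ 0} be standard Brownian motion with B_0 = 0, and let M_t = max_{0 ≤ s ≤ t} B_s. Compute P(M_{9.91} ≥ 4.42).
P(M_{9.91} ≥ 4.42) = 2·P(B_{9.91} ≥ 4.42) = 2(1 − Φ(4.42/√9.91)) ≈ 0.1603

By the reflection principle for Brownian motion, P(M_t ≥ a) = 2 · P(B_t ≥ a) for a ≥ 0. Since B_t ~ N(0, t), P(B_t ≥ 4.42) = 1 − Φ(4.42/√t) = 1 − Φ(4.42/√9.91) = 1 − Φ(1.4041). So
  P(M_{9.91} ≥ 4.42) = 2(1 − Φ(1.4041)) ≈ 0.1603.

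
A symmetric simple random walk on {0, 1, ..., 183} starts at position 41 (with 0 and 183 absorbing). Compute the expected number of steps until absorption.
E[τ | X_0 = 41] = 5822

Let v_k = E[τ | X_0 = k]. Boundary: v_0 = v_183 = 0. Recurrence: v_k = 1 + (v_{k-1} + v_{k+1})/2 for 1 ≤ k ≤ 182. The particular solution to v_k − (v_{k-1} + v_{k+1})/2 = 1 is v_k = −k^2. Adding homogeneous solution A + B k and matching boundaries gives v_k = k (183 − k). Substituting k = 41: v_41 = 41 · 142 = 5822.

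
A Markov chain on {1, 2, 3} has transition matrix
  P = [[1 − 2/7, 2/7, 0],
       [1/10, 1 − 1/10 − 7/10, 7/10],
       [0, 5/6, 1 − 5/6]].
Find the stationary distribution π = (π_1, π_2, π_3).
π = (35/219, 100/219, 28/73)

This is a birth-death chain on three states, which satisfies detailed balance: π_1 · P_{12} = π_2 · P_{21} and π_2 · P_{23} = π_3 · P_{32}.
From π_1 · 2/7 = π_2 · 1/10: π_2/π_1 = (2/7)/(1/10) = 20/7.
From π_2 · 7/10 = π_3 · 5/6: π_3/π_2 = (7/10)/(5/6) = 21/25.
Take π_1 proportional to 1; then unnormalized π = (1, 20/7, 12/5). Normalize by dividing by the sum 219/35:
  π = (35/219, 100/219, 28/73).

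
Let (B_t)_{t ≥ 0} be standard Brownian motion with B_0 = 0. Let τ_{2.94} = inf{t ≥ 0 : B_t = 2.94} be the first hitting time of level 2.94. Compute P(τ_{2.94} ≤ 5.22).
P(τ_{2.94} ≤ 5.22) = 2(1 − Φ(2.94/√5.22)) = 2(1 − Φ(1.2868)) ≈ 0.1982

By the reflection principle for standard BM, P(τ_b ≤ t) = 2 · P(B_t ≥ b). Since B_t ~ N(0, t), P(B_t ≥ 2.94) = 1 − Φ(2.94/√t) = 1 − Φ(2.94/√5.22) = 1 − Φ(1.2868) ≈ 0.09908. Doubling: P(τ_{2.94} ≤ 5.22) ≈ 2 · 0.09908 = 0.19816 ≈ 0.1982.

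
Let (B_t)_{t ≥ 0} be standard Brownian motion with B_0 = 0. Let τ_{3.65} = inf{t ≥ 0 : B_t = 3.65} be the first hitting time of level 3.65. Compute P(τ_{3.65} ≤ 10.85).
P(τ_{3.65} ≤ 10.85) = 2(1 − Φ(3.65/√10.85)) = 2(1 − Φ(1.1081)) ≈ 0.2678

By the reflection principle for standard BM, P(τ_b ≤ t) = 2 · P(B_t ≥ b). Since B_t ~ N(0, t), P(B_t ≥ 3.65) = 1 − Φ(3.65/√t) = 1 − Φ(3.65/√10.85) = 1 − Φ(1.1081) ≈ 0.13391. Doubling: P(τ_{3.65} ≤ 10.85) ≈ 2 · 0.13391 = 0.26782 ≈ 0.2678.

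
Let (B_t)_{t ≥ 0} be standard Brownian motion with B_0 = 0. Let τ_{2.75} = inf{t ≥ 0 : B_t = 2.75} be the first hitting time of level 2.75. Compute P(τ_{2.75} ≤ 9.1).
P(τ_{2.75} ≤ 9.1) = 2(1 − Φ(2.75/√9.1)) = 2(1 − Φ(0.9116)) ≈ 0.3620

By the reflection principle for standard BM, P(τ_b ≤ t) = 2 · P(B_t ≥ b). Since B_t ~ N(0, t), P(B_t ≥ 2.75) = 1 − Φ(2.75/√t) = 1 − Φ(2.75/√9.1) = 1 − Φ(0.9116) ≈ 0.18099. Doubling: P(τ_{2.75} ≤ 9.1) ≈ 2 · 0.18099 = 0.36198 ≈ 0.3620.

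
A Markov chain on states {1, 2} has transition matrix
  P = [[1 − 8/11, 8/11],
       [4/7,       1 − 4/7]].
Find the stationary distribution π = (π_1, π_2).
π_1 = 11/25, π_2 = 14/25

Solve πP = π with π_1 + π_2 = 1. From πP = π: π_1 · (1 − 8/11) + π_2 · 4/7 = π_1 ⇒ π_2 · 4/7 = π_1 · 8/11 ⇒ π_2/π_1 = (8/11)/(4/7) = 14/11. Together with π_1 + π_2 = 1:
  π_1 = (4/7)/(8/11 + 4/7) = (4/7)/(100/77) = 11/25,
  π_2 = (8/11)/(8/11 + 4/7) = (8/11)/(100/77) = 14/25.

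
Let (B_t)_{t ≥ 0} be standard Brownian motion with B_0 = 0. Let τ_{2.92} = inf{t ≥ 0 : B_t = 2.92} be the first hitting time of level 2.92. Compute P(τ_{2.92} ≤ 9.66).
P(τ_{2.92} ≤ 9.66) = 2(1 − Φ(2.92/√9.66)) = 2(1 − Φ(0.9395)) ≈ 0.3475

By the reflection principle for standard BM, P(τ_b ≤ t) = 2 · P(B_t ≥ b). Since B_t ~ N(0, t), P(B_t ≥ 2.92) = 1 − Φ(2.92/√t) = 1 − Φ(2.92/√9.66) = 1 − Φ(0.9395) ≈ 0.17374. Doubling: P(τ_{2.92} ≤ 9.66) ≈ 2 · 0.17374 = 0.34748 ≈ 0.3475.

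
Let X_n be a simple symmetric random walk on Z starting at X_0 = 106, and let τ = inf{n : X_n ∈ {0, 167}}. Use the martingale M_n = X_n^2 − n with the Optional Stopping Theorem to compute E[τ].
E[τ] = 6466

M_n = X_n^2 − n is a martingale (since E[X_{n+1}^2 | F_n] = X_n^2 + 1). By OST (τ has finite mean in a bounded region), E[M_τ] = E[M_0] = X_0^2 − 0 = 106^2 = 11236. Also E[M_τ] = E[X_τ^2] − E[τ]. The walk exits at 0 or 167, with P(hit 167 first) = 106/167, so E[X_τ^2] = 167^2 · 106/167 + 0 = 17702. Thus E[τ] = E[X_τ^2] − E[M_τ] = 17702 − 11236 = 6466 = 106(167 − 106) = 6466.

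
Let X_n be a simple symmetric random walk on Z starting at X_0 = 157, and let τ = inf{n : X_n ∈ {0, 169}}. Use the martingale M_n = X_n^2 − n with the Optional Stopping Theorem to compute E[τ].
E[τ] = 1884

M_n = X_n^2 − n is a martingale (since E[X_{n+1}^2 | F_n] = X_n^2 + 1). By OST (τ has finite mean in a bounded region), E[M_τ] = E[M_0] = X_0^2 − 0 = 157^2 = 24649. Also E[M_τ] = E[X_τ^2] − E[τ]. The walk exits at 0 or 169, with P(hit 169 first) = 157/169, so E[X_τ^2] = 169^2 · 157/169 + 0 = 26533. Thus E[τ] = E[X_τ^2] − E[M_τ] = 26533 − 24649 = 1884 = 157(169 − 157) = 1884.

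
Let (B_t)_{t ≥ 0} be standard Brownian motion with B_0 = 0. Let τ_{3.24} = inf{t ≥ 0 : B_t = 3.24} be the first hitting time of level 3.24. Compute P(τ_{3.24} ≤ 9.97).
P(τ_{3.24} ≤ 9.97) = 2(1 − Φ(3.24/√9.97)) = 2(1 − Φ(1.0261)) ≈ 0.3048

By the reflection principle for standard BM, P(τ_b ≤ t) = 2 · P(B_t ≥ b). Since B_t ~ N(0, t), P(B_t ≥ 3.24) = 1 − Φ(3.24/√t) = 1 − Φ(3.24/√9.97) = 1 − Φ(1.0261) ≈ 0.15242. Doubling: P(τ_{3.24} ≤ 9.97) ≈ 2 · 0.15242 = 0.30484 ≈ 0.3048.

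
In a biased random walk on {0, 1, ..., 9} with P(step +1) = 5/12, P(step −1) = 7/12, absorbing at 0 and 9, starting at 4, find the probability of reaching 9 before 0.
P(hit 9 before 0) = (1 − (7/5)^4) / (1 − (7/5)^9) = 2775000/19200241

Let u_k denote P(reach 9 before 0 | start at k). Boundary: u_0 = 0, u_9 = 1. Recurrence: u_k = 5/12·u_{k+1} + 7/12·u_{k-1} for 1 ≤ k ≤ 8. Try u_k = A + B·r^k with r = q/p = (7/12)/(5/12) = 7/5. Substitution satisfies the recurrence; boundary conditions give:
  u_k = (1 − r^k) / (1 − r^N) = (1 − (7/5)^4) / (1 − (7/5)^9) = 2775000/19200241.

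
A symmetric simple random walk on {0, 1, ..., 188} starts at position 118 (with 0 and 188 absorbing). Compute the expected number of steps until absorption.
E[τ | X_0 = 118] = 8260

Let v_k = E[τ | X_0 = k]. Boundary: v_0 = v_188 = 0. Recurrence: v_k = 1 + (v_{k-1} + v_{k+1})/2 for 1 ≤ k ≤ 187. The particular solution to v_k − (v_{k-1} + v_{k+1})/2 = 1 is v_k = −k^2. Adding homogeneous solution A + B k and matching boundaries gives v_k = k (188 − k). Substituting k = 118: v_118 = 118 · 70 = 8260.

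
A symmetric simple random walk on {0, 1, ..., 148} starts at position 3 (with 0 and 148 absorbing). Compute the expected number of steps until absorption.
E[τ | X_0 = 3] = 435

Let v_k = E[τ | X_0 = k]. Boundary: v_0 = v_148 = 0. Recurrence: v_k = 1 + (v_{k-1} + v_{k+1})/2 for 1 ≤ k ≤ 147. The particular solution to v_k − (v_{k-1} + v_{k+1})/2 = 1 is v_k = −k^2. Adding homogeneous solution A + B k and matching boundaries gives v_k = k (148 − k). Substituting k = 3: v_3 = 3 · 145 = 435.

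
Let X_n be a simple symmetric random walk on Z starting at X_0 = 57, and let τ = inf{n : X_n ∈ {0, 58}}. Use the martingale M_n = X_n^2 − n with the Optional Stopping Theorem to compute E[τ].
E[τ] = 57

M_n = X_n^2 − n is a martingale (since E[X_{n+1}^2 | F_n] = X_n^2 + 1). By OST (τ has finite mean in a bounded region), E[M_τ] = E[M_0] = X_0^2 − 0 = 57^2 = 3249. Also E[M_τ] = E[X_τ^2] − E[τ]. The walk exits at 0 or 58, with P(hit 58 first) = 57/58, so E[X_τ^2] = 58^2 · 57/58 + 0 = 3306. Thus E[τ] = E[X_τ^2] − E[M_τ] = 3306 − 3249 = 57 = 57(58 − 57) = 57.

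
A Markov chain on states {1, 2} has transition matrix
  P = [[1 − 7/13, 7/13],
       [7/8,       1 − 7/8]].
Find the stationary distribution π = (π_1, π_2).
π_1 = 13/21, π_2 = 8/21

Solve πP = π with π_1 + π_2 = 1. From πP = π: π_1 · (1 − 7/13) + π_2 · 7/8 = π_1 ⇒ π_2 · 7/8 = π_1 · 7/13 ⇒ π_2/π_1 = (7/13)/(7/8) = 8/13. Together with π_1 + π_2 = 1:
  π_1 = (7/8)/(7/13 + 7/8) = (7/8)/(147/104) = 13/21,
  π_2 = (7/13)/(7/13 + 7/8) = (7/13)/(147/104) = 8/21.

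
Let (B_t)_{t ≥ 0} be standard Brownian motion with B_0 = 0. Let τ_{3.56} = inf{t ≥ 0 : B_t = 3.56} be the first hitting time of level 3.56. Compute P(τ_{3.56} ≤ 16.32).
P(τ_{3.56} ≤ 16.32) = 2(1 − Φ(3.56/√16.32)) = 2(1 − Φ(0.8812)) ≈ 0.3782

By the reflection principle for standard BM, P(τ_b ≤ t) = 2 · P(B_t ≥ b). Since B_t ~ N(0, t), P(B_t ≥ 3.56) = 1 − Φ(3.56/√t) = 1 − Φ(3.56/√16.32) = 1 − Φ(0.8812) ≈ 0.18910. Doubling: P(τ_{3.56} ≤ 16.32) ≈ 2 · 0.18910 = 0.37820 ≈ 0.3782.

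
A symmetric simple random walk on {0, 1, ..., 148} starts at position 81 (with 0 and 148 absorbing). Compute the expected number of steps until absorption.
E[τ | X_0 = 81] = 5427

Let v_k = E[τ | X_0 = k]. Boundary: v_0 = v_148 = 0. Recurrence: v_k = 1 + (v_{k-1} + v_{k+1})/2 for 1 ≤ k ≤ 147. The particular solution to v_k − (v_{k-1} + v_{k+1})/2 = 1 is v_k = −k^2. Adding homogeneous solution A + B k and matching boundaries gives v_k = k (148 − k). Substituting k = 81: v_81 = 81 · 67 = 5427.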